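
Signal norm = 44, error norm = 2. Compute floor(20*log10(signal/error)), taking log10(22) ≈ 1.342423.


||x||/||e|| = 44/2 = 22.
log10(22) ≈ 1.342423.
20*log10(||x||/||e||) ≈ 20*1.342423 = 26.84846.
floor(26.84846) = 26.

26


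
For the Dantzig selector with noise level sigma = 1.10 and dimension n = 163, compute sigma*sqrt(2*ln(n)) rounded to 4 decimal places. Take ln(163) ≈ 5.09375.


ln(163) ≈ 5.09375.
2*ln(n) ≈ 10.1875.
sqrt(2*ln(n)) ≈ sqrt(10.1875) ≈ 3.191786.
threshold ≈ 1.10*3.191786 = 3.5109646 ≈ 3.5110.

3.5110


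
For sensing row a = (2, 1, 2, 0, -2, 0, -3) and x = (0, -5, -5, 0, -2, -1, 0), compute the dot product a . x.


Non-zero terms: ['1*-5', '2*-5', '-2*-2', '0*-1']
Products: [-5, -10, 4, 0]
y = sum = -11.

-11


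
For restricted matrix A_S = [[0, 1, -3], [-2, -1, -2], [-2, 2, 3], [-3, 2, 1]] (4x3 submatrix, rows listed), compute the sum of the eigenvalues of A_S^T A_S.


Sum of eigenvalues of A_S^T A_S = trace(A_S^T A_S) = sum of squared column norms of A_S.
A_S^T A_S diagonal: [17, 10, 23].
trace = 17 + 10 + 23 = 50.

50


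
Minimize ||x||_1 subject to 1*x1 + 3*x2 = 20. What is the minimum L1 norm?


Axis intercepts:
  x1 = 20, x2 = 0: L1 = 20
  x1 = 0, x2 = 20/3: L1 = 20/3
x* = (0, 20/3)
||x*||_1 = 20/3.

20/3


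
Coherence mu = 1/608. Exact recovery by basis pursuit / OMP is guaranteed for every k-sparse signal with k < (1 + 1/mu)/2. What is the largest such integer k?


1/mu = 608.
1 + 1/mu = 609.
(1 + 1/mu)/2 = 304.5 is not an integer, so k_max = floor(304.5) = 304.

304


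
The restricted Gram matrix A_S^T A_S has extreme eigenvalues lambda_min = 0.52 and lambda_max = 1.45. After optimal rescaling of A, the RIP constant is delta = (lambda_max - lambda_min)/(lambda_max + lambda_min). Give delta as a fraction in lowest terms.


lambda_max - lambda_min = 1.45 - 0.52 = 0.93.
lambda_max + lambda_min = 1.45 + 0.52 = 1.97.
delta = 0.93/1.97 = 93/197.

93/197


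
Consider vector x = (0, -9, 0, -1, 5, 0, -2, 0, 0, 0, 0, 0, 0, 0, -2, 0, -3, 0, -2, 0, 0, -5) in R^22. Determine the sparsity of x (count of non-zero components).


Non-zero positions: [1, 3, 4, 6, 14, 16, 18, 21].
Sparsity = 8.

8


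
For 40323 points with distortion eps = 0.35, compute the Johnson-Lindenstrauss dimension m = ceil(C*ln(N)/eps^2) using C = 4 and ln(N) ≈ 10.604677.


ln(40323) ≈ 10.604677.
eps^2 = 0.35^2 = 0.1225.
C*ln(N)/eps^2 ≈ 4*10.604677/0.1225 ≈ 346.2752.
m = ceil(346.2752) = 347.

347


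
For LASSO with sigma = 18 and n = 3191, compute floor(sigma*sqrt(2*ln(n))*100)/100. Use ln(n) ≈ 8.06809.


ln(3191) ≈ 8.06809.
2*ln(n) ≈ 16.13618.
sqrt(2*ln(n)) ≈ sqrt(16.13618) ≈ 4.016986.
lambda ≈ 18*4.016986 = 72.305748.
floor(lambda*100)/100 = 72.30.

72.30


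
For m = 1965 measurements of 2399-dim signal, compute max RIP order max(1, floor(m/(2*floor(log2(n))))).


floor(log2(2399)) = 11.
2*11 = 22.
m/(2*floor(log2(n))) = 1965/22 ≈ 89.3182.
floor = 89.
k = max(1, 89) = 89.

89


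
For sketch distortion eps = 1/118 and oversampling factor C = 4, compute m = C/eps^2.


1/eps = 118.
(1/eps)^2 = 13924.
m = 4*13924 = 55696.

55696


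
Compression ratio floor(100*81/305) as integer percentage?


100*m/n = 100*81/305 ≈ 26.5574.
floor = 26.

26


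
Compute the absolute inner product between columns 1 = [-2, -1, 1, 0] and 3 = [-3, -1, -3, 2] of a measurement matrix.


Inner product: -2*-3 + -1*-1 + 1*-3 + 0*2
Products: [6, 1, -3, 0]
Sum = 4.
|dot| = 4.

4


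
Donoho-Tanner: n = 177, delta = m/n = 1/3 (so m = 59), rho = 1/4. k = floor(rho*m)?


m = 1/3*177 = 59.
rho = 1/4.
rho*m = 1/4*59 = 14.75.
k = floor(14.75) = 14.

14


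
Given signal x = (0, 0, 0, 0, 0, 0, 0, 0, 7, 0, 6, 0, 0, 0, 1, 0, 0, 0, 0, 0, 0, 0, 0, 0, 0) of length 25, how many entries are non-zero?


Non-zero positions: [8, 10, 14].
Sparsity = 3.

3


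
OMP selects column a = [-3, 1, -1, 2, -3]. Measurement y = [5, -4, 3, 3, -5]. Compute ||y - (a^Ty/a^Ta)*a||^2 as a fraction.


a^T a = 24.
a^T y = -1.
coeff = -1/24 = -1/24.
||r||^2 = 2015/24.

2015/24


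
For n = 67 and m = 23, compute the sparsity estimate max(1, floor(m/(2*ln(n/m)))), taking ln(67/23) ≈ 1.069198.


n/m = 67/23.
ln(n/m) ≈ 1.069198.
2*ln(n/m) ≈ 2.138396.
m/(2*ln(n/m)) ≈ 23/2.138396 ≈ 10.7557.
floor = 10.
k_max = max(1, 10) = 10.

10


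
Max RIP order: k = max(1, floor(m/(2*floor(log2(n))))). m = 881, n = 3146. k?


floor(log2(3146)) = 11.
2*11 = 22.
m/(2*floor(log2(n))) = 881/22 ≈ 40.0455.
floor = 40.
k = max(1, 40) = 40.

40


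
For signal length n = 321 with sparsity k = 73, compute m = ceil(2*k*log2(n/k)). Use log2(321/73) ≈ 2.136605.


log2(n/k) = log2(321/73) ≈ 2.136605.
2*k*log2(n/k) ≈ 2*73*2.136605 = 311.94433.
m = ceil(311.94433) = 312.

312


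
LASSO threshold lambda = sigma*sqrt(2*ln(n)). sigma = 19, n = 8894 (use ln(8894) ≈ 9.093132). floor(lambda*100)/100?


ln(8894) ≈ 9.093132.
2*ln(n) ≈ 18.186264.
sqrt(2*ln(n)) ≈ sqrt(18.186264) ≈ 4.264536.
lambda ≈ 19*4.264536 = 81.026184.
floor(lambda*100)/100 = 81.02.

81.02


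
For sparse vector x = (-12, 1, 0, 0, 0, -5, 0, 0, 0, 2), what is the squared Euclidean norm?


Non-zero entries: [(0, -12), (1, 1), (5, -5), (9, 2)]
Squares: [144, 1, 25, 4]
||x||_2^2 = sum = 174.

174


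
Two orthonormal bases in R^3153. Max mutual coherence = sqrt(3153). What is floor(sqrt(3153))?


56^2 = 3136 <= 3153 < 3249 = 57^2, so 56 <= sqrt(3153) < 57.
floor(sqrt(3153)) = 56.

56


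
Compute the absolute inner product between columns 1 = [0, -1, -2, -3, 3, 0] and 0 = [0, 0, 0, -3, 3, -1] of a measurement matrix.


Inner product: 0*0 + -1*0 + -2*0 + -3*-3 + 3*3 + 0*-1
Products: [0, 0, 0, 9, 9, 0]
Sum = 18.
|dot| = 18.

18


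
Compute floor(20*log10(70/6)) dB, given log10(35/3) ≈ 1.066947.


||x||/||e|| = 70/6 = 35/3.
log10(35/3) ≈ 1.066947.
20*log10(||x||/||e||) ≈ 20*1.066947 = 21.33894.
floor(21.33894) = 21.

21


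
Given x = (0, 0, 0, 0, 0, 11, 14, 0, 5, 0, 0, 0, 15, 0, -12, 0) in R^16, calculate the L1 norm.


Non-zero entries: [(5, 11), (6, 14), (8, 5), (12, 15), (14, -12)]
Absolute values: [11, 14, 5, 15, 12]
||x||_1 = sum = 57.

57


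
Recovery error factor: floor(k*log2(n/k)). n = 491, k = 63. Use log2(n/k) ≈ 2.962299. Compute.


log2(n/k) = log2(491/63) ≈ 2.962299.
k*log2(n/k) ≈ 63*2.962299 = 186.624837.
floor(186.624837) = 186.

186


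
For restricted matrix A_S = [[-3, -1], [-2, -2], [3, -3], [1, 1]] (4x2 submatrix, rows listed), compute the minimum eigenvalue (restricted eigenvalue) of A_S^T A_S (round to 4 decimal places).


A_S^T A_S = [[23, -1], [-1, 15]].
trace = 38.
det = 344.
disc = trace^2 - 4*det = 1444 - 4*344 = 68.
sqrt(68) ≈ 8.246211.
lam_min = (38 - sqrt(68))/2 ≈ (38 - 8.246211)/2 = 14.8768945 ≈ 14.8769.

14.8769


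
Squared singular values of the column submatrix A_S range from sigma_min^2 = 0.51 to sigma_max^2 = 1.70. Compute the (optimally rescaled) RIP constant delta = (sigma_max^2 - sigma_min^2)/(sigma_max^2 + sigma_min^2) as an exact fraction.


lambda_max - lambda_min = 1.70 - 0.51 = 1.19.
lambda_max + lambda_min = 1.70 + 0.51 = 2.21.
delta = 1.19/2.21 = 119/221 = 7/13.

7/13


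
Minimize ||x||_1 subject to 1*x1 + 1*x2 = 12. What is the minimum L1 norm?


Axis intercepts:
  x1 = 12, x2 = 0: L1 = 12
  x1 = 0, x2 = 12: L1 = 12
x* = (12, 0)
||x*||_1 = 12.

12


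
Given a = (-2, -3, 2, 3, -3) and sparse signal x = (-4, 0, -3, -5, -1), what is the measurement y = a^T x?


Non-zero terms: ['-2*-4', '2*-3', '3*-5', '-3*-1']
Products: [8, -6, -15, 3]
y = sum = -10.

-10


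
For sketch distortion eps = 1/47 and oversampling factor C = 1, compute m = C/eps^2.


1/eps = 47.
(1/eps)^2 = 2209.
m = 1*2209 = 2209.

2209


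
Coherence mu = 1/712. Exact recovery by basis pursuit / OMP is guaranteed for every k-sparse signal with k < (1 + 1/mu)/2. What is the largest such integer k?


1/mu = 712.
1 + 1/mu = 713.
(1 + 1/mu)/2 = 356.5 is not an integer, so k_max = floor(356.5) = 356.

356


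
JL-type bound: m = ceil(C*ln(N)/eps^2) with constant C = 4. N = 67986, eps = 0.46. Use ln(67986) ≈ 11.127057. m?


ln(67986) ≈ 11.127057.
eps^2 = 0.46^2 = 0.2116.
C*ln(N)/eps^2 ≈ 4*11.127057/0.2116 ≈ 210.3413.
m = ceil(210.3413) = 211.

211


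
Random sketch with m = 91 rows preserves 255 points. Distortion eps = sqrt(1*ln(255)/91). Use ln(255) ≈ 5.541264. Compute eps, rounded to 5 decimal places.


ln(255) ≈ 5.541264.
1*ln(N)/m ≈ 1*5.541264/91 ≈ 0.06089301.
eps = sqrt(0.06089301) ≈ 0.2467651 ≈ 0.24677.

0.24677


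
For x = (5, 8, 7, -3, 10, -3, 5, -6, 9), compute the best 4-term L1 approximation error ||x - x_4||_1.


Sorted |x_i| descending: [10, 9, 8, 7, 6, 5, 5, 3, 3]
Keep top 4: [10, 9, 8, 7]
Tail entries: [6, 5, 5, 3, 3]
L1 error = sum of tail = 22.

22


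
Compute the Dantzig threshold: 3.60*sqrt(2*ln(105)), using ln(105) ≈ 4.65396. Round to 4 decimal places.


ln(105) ≈ 4.65396.
2*ln(n) ≈ 9.30792.
sqrt(2*ln(n)) ≈ sqrt(9.30792) ≈ 3.050888.
threshold ≈ 3.60*3.050888 = 10.9831968 ≈ 10.9832.

10.9832


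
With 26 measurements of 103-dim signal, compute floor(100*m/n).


100*m/n = 100*26/103 ≈ 25.2427.
floor = 25.

25


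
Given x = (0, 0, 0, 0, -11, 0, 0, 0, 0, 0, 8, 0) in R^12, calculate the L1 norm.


Non-zero entries: [(4, -11), (10, 8)]
Absolute values: [11, 8]
||x||_1 = sum = 19.

19


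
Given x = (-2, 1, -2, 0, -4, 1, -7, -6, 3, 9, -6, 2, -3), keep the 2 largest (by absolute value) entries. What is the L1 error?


Sorted |x_i| descending: [9, 7, 6, 6, 4, 3, 3, 2, 2, 2, 1, 1, 0]
Keep top 2: [9, 7]
Tail entries: [6, 6, 4, 3, 3, 2, 2, 2, 1, 1, 0]
L1 error = sum of tail = 30.

30


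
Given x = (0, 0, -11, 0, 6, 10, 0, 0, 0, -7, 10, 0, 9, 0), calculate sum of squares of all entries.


Non-zero entries: [(2, -11), (4, 6), (5, 10), (9, -7), (10, 10), (12, 9)]
Squares: [121, 36, 100, 49, 100, 81]
||x||_2^2 = sum = 487.

487


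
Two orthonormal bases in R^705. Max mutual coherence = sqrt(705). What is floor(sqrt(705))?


26^2 = 676 <= 705 < 729 = 27^2, so 26 <= sqrt(705) < 27.
floor(sqrt(705)) = 26.

26


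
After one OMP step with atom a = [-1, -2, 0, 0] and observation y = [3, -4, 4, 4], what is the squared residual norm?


a^T a = 5.
a^T y = 5.
coeff = 5/5 = 1.
||r||^2 = 52.

52


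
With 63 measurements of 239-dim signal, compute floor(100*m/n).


100*m/n = 100*63/239 ≈ 26.3598.
floor = 26.

26


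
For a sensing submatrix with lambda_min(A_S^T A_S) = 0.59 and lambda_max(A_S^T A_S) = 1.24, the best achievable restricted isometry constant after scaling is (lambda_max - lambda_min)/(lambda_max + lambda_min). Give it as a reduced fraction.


lambda_max - lambda_min = 1.24 - 0.59 = 0.65.
lambda_max + lambda_min = 1.24 + 0.59 = 1.83.
delta = 0.65/1.83 = 65/183.

65/183


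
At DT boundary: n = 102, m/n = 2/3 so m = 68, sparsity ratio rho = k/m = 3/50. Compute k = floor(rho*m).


m = 2/3*102 = 68.
rho = 3/50.
rho*m = 3/50*68 = 4.08.
k = floor(4.08) = 4.

4


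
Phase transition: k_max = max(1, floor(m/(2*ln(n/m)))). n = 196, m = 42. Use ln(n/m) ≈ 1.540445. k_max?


n/m = 196/42 = 14/3.
ln(n/m) ≈ 1.540445.
2*ln(n/m) ≈ 3.08089.
m/(2*ln(n/m)) ≈ 42/3.08089 ≈ 13.6324.
floor = 13.
k_max = max(1, 13) = 13.

13


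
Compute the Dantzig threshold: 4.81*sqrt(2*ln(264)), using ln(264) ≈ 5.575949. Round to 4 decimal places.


ln(264) ≈ 5.575949.
2*ln(n) ≈ 11.151898.
sqrt(2*ln(n)) ≈ sqrt(11.151898) ≈ 3.339446.
threshold ≈ 4.81*3.339446 = 16.06273526 ≈ 16.0627.

16.0627


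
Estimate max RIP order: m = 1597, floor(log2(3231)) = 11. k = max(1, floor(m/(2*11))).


floor(log2(3231)) = 11.
2*11 = 22.
m/(2*floor(log2(n))) = 1597/22 ≈ 72.5909.
floor = 72.
k = max(1, 72) = 72.

72


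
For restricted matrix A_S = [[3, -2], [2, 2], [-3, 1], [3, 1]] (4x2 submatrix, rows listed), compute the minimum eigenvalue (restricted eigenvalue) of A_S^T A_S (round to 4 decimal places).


A_S^T A_S = [[31, -2], [-2, 10]].
trace = 41.
det = 306.
disc = trace^2 - 4*det = 1681 - 4*306 = 457.
sqrt(457) ≈ 21.377558.
lam_min = (41 - sqrt(457))/2 ≈ (41 - 21.377558)/2 = 9.811221 ≈ 9.8112.

9.8112


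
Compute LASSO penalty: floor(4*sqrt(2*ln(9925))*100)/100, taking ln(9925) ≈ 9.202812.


ln(9925) ≈ 9.202812.
2*ln(n) ≈ 18.405624.
sqrt(2*ln(n)) ≈ sqrt(18.405624) ≈ 4.290178.
lambda ≈ 4*4.290178 = 17.160712.
floor(lambda*100)/100 = 17.16.

17.16


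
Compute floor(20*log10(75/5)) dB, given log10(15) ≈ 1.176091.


||x||/||e|| = 75/5 = 15.
log10(15) ≈ 1.176091.
20*log10(||x||/||e||) ≈ 20*1.176091 = 23.52182.
floor(23.52182) = 23.

23


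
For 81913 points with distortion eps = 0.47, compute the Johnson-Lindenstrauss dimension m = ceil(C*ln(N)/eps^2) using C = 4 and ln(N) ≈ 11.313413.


ln(81913) ≈ 11.313413.
eps^2 = 0.47^2 = 0.2209.
C*ln(N)/eps^2 ≈ 4*11.313413/0.2209 ≈ 204.8604.
m = ceil(204.8604) = 205.

205


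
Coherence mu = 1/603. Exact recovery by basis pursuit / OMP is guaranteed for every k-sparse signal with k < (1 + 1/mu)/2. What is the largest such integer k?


1/mu = 603.
1 + 1/mu = 604.
(1 + 1/mu)/2 = 302 is an integer and the inequality is strict, so k_max = 302 - 1 = 301.

301


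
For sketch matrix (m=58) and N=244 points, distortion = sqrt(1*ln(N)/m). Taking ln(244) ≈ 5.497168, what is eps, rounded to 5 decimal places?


ln(244) ≈ 5.497168.
1*ln(N)/m ≈ 1*5.497168/58 ≈ 0.09477876.
eps = sqrt(0.09477876) ≈ 0.3078616 ≈ 0.30786.

0.30786


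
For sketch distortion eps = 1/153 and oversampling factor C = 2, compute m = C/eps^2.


1/eps = 153.
(1/eps)^2 = 23409.
m = 2*23409 = 46818.

46818


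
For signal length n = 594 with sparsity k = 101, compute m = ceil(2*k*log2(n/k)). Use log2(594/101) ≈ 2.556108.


log2(n/k) = log2(594/101) ≈ 2.556108.
2*k*log2(n/k) ≈ 2*101*2.556108 = 516.333816.
m = ceil(516.333816) = 517.

517


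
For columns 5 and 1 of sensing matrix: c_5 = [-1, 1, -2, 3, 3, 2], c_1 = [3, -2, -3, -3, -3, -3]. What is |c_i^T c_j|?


Inner product: -1*3 + 1*-2 + -2*-3 + 3*-3 + 3*-3 + 2*-3
Products: [-3, -2, 6, -9, -9, -6]
Sum = -23.
|dot| = 23.

23


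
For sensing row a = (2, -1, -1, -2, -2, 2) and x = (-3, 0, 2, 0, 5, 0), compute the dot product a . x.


Non-zero terms: ['2*-3', '-1*2', '-2*5']
Products: [-6, -2, -10]
y = sum = -18.

-18


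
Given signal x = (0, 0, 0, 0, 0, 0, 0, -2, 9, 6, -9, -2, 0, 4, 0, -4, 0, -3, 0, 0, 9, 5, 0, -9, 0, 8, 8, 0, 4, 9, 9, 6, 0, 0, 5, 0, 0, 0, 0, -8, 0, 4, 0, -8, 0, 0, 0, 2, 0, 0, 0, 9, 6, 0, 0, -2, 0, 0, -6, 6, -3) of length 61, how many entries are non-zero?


Non-zero positions: [7, 8, 9, 10, 11, 13, 15, 17, 20, 21, 23, 25, 26, 28, 29, 30, 31, 34, 39, 41, 43, 47, 51, 52, 55, 58, 59, 60].
Sparsity = 28.

28


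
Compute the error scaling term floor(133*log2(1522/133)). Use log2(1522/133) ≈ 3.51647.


log2(n/k) = log2(1522/133) ≈ 3.51647.
k*log2(n/k) ≈ 133*3.51647 = 467.69051.
floor(467.69051) = 467.

467


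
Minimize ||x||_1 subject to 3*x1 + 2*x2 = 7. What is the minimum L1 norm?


Axis intercepts:
  x1 = 7/3, x2 = 0: L1 = 7/3
  x1 = 0, x2 = 7/2: L1 = 7/2
x* = (7/3, 0)
||x*||_1 = 7/3.

7/3


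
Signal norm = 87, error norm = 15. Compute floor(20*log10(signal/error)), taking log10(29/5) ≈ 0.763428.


||x||/||e|| = 87/15 = 29/5.
log10(29/5) ≈ 0.763428.
20*log10(||x||/||e||) ≈ 20*0.763428 = 15.26856.
floor(15.26856) = 15.

15


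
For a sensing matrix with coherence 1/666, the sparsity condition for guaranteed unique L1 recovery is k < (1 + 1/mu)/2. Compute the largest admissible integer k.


1/mu = 666.
1 + 1/mu = 667.
(1 + 1/mu)/2 = 333.5 is not an integer, so k_max = floor(333.5) = 333.

333


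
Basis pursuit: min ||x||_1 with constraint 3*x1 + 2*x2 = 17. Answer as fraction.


Axis intercepts:
  x1 = 17/3, x2 = 0: L1 = 17/3
  x1 = 0, x2 = 17/2: L1 = 17/2
x* = (17/3, 0)
||x*||_1 = 17/3.

17/3


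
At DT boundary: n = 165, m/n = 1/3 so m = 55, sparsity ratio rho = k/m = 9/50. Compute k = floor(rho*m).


m = 1/3*165 = 55.
rho = 9/50.
rho*m = 9/50*55 = 9.9.
k = floor(9.9) = 9.

9


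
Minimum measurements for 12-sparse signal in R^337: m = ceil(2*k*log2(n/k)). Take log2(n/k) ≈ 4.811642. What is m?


log2(n/k) = log2(337/12) ≈ 4.811642.
2*k*log2(n/k) ≈ 2*12*4.811642 = 115.479408.
m = ceil(115.479408) = 116.

116


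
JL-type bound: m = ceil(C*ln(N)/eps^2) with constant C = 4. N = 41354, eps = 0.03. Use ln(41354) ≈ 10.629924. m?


ln(41354) ≈ 10.629924.
eps^2 = 0.03^2 = 0.0009.
C*ln(N)/eps^2 ≈ 4*10.629924/0.0009 ≈ 47244.1067.
m = ceil(47244.1067) = 47245.

47245


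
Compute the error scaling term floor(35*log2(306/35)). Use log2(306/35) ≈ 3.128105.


log2(n/k) = log2(306/35) ≈ 3.128105.
k*log2(n/k) ≈ 35*3.128105 = 109.483675.
floor(109.483675) = 109.

109


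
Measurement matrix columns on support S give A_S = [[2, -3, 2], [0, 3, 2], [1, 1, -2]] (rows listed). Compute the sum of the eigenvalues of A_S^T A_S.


Sum of eigenvalues of A_S^T A_S = trace(A_S^T A_S) = sum of squared column norms of A_S.
A_S^T A_S diagonal: [5, 19, 12].
trace = 5 + 19 + 12 = 36.

36


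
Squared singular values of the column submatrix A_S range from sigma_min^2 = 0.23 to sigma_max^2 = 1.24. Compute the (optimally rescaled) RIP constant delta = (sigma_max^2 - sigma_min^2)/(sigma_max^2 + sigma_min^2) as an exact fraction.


lambda_max - lambda_min = 1.24 - 0.23 = 1.01.
lambda_max + lambda_min = 1.24 + 0.23 = 1.47.
delta = 1.01/1.47 = 101/147.

101/147


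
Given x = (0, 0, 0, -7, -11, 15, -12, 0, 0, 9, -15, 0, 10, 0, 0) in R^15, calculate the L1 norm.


Non-zero entries: [(3, -7), (4, -11), (5, 15), (6, -12), (9, 9), (10, -15), (12, 10)]
Absolute values: [7, 11, 15, 12, 9, 15, 10]
||x||_1 = sum = 79.

79


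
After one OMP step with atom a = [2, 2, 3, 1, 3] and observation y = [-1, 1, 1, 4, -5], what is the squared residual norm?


a^T a = 27.
a^T y = -8.
coeff = -8/27 = -8/27.
||r||^2 = 1124/27.

1124/27


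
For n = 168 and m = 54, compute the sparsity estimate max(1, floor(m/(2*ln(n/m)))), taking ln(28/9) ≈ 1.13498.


n/m = 168/54 = 28/9.
ln(n/m) ≈ 1.13498.
2*ln(n/m) ≈ 2.26996.
m/(2*ln(n/m)) ≈ 54/2.26996 ≈ 23.789.
floor = 23.
k_max = max(1, 23) = 23.

23


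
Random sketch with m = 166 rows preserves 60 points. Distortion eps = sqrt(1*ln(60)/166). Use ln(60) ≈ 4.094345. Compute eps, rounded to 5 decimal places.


ln(60) ≈ 4.094345.
1*ln(N)/m ≈ 1*4.094345/166 ≈ 0.02466473.
eps = sqrt(0.02466473) ≈ 0.1570501 ≈ 0.15705.

0.15705


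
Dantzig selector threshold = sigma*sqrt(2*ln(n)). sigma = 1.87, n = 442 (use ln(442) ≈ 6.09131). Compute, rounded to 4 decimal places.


ln(442) ≈ 6.09131.
2*ln(n) ≈ 12.18262.
sqrt(2*ln(n)) ≈ sqrt(12.18262) ≈ 3.490361.
threshold ≈ 1.87*3.490361 = 6.52697507 ≈ 6.5270.

6.5270


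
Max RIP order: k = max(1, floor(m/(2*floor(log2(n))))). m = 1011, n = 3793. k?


floor(log2(3793)) = 11.
2*11 = 22.
m/(2*floor(log2(n))) = 1011/22 ≈ 45.9545.
floor = 45.
k = max(1, 45) = 45.

45


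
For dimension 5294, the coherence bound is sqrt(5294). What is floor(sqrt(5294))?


72^2 = 5184 <= 5294 < 5329 = 73^2, so 72 <= sqrt(5294) < 73.
floor(sqrt(5294)) = 72.

72


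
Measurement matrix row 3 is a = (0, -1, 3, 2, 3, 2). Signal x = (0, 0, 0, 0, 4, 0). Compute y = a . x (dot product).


Non-zero terms: ['3*4']
Products: [12]
y = sum = 12.

12


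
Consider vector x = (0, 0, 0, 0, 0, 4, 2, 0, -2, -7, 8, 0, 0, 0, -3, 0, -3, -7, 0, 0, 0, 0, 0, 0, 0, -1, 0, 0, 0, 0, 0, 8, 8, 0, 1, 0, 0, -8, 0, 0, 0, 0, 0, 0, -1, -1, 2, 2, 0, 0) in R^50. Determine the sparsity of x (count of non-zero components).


Non-zero positions: [5, 6, 8, 9, 10, 14, 16, 17, 25, 31, 32, 34, 37, 44, 45, 46, 47].
Sparsity = 17.

17


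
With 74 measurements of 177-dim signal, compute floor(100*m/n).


100*m/n = 100*74/177 ≈ 41.8079.
floor = 41.

41


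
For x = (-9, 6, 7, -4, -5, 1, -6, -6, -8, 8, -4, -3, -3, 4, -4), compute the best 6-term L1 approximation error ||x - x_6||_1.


Sorted |x_i| descending: [9, 8, 8, 7, 6, 6, 6, 5, 4, 4, 4, 4, 3, 3, 1]
Keep top 6: [9, 8, 8, 7, 6, 6]
Tail entries: [6, 5, 4, 4, 4, 4, 3, 3, 1]
L1 error = sum of tail = 34.

34


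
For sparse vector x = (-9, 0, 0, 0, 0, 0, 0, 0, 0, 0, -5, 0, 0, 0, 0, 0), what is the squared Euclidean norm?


Non-zero entries: [(0, -9), (10, -5)]
Squares: [81, 25]
||x||_2^2 = sum = 106.

106


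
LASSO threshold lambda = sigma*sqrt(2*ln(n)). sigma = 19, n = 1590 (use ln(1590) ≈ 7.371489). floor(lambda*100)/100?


ln(1590) ≈ 7.371489.
2*ln(n) ≈ 14.742978.
sqrt(2*ln(n)) ≈ sqrt(14.742978) ≈ 3.839659.
lambda ≈ 19*3.839659 = 72.953521.
floor(lambda*100)/100 = 72.95.

72.95


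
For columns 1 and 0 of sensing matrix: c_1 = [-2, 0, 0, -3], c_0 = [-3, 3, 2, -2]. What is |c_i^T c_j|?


Inner product: -2*-3 + 0*3 + 0*2 + -3*-2
Products: [6, 0, 0, 6]
Sum = 12.
|dot| = 12.

12


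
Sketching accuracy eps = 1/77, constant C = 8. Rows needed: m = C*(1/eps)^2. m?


1/eps = 77.
(1/eps)^2 = 5929.
m = 8*5929 = 47432.

47432


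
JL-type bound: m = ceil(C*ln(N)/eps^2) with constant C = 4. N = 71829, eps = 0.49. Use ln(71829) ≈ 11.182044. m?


ln(71829) ≈ 11.182044.
eps^2 = 0.49^2 = 0.2401.
C*ln(N)/eps^2 ≈ 4*11.182044/0.2401 ≈ 186.2898.
m = ceil(186.2898) = 187.

187


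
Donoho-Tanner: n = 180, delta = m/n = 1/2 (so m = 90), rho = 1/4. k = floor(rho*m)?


m = 1/2*180 = 90.
rho = 1/4.
rho*m = 1/4*90 = 22.5.
k = floor(22.5) = 22.

22


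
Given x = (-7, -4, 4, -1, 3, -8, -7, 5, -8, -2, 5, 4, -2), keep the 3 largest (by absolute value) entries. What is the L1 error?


Sorted |x_i| descending: [8, 8, 7, 7, 5, 5, 4, 4, 4, 3, 2, 2, 1]
Keep top 3: [8, 8, 7]
Tail entries: [7, 5, 5, 4, 4, 4, 3, 2, 2, 1]
L1 error = sum of tail = 37.

37


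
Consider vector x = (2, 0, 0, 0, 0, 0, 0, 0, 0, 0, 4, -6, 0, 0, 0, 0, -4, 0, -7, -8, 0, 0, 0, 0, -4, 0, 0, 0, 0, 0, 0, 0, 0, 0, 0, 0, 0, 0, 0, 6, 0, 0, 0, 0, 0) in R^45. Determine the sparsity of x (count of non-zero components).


Non-zero positions: [0, 10, 11, 16, 18, 19, 24, 39].
Sparsity = 8.

8


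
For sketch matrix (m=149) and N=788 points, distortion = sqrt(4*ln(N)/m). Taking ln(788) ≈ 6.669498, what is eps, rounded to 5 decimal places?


ln(788) ≈ 6.669498.
4*ln(N)/m ≈ 4*6.669498/149 ≈ 0.17904693.
eps = sqrt(0.17904693) ≈ 0.4231394 ≈ 0.42314.

0.42314


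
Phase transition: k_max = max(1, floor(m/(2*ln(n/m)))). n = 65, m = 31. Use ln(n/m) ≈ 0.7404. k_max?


n/m = 65/31.
ln(n/m) ≈ 0.7404.
2*ln(n/m) ≈ 1.4808.
m/(2*ln(n/m)) ≈ 31/1.4808 ≈ 20.9346.
floor = 20.
k_max = max(1, 20) = 20.

20


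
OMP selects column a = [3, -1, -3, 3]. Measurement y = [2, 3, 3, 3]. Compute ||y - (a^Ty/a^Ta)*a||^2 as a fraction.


a^T a = 28.
a^T y = 3.
coeff = 3/28 = 3/28.
||r||^2 = 859/28.

859/28


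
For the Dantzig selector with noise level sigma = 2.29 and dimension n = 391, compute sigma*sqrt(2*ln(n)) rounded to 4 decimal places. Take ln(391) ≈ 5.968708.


ln(391) ≈ 5.968708.
2*ln(n) ≈ 11.937416.
sqrt(2*ln(n)) ≈ sqrt(11.937416) ≈ 3.455057.
threshold ≈ 2.29*3.455057 = 7.91208053 ≈ 7.9121.

7.9121


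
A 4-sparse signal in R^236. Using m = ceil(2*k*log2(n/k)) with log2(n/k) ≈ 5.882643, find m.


log2(n/k) = log2(236/4) ≈ 5.882643.
2*k*log2(n/k) ≈ 2*4*5.882643 = 47.061144.
m = ceil(47.061144) = 48.

48


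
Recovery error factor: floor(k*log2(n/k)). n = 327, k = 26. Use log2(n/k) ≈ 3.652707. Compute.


log2(n/k) = log2(327/26) ≈ 3.652707.
k*log2(n/k) ≈ 26*3.652707 = 94.970382.
floor(94.970382) = 94.

94


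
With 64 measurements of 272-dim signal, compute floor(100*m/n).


100*m/n = 100*64/272 ≈ 23.5294.
floor = 23.

23


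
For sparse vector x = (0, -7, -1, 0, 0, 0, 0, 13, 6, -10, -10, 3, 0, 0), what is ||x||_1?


Non-zero entries: [(1, -7), (2, -1), (7, 13), (8, 6), (9, -10), (10, -10), (11, 3)]
Absolute values: [7, 1, 13, 6, 10, 10, 3]
||x||_1 = sum = 50.

50


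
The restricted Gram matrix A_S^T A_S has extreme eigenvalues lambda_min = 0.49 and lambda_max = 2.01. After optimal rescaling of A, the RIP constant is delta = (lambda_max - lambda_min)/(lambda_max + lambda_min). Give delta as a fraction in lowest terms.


lambda_max - lambda_min = 2.01 - 0.49 = 1.52.
lambda_max + lambda_min = 2.01 + 0.49 = 2.50.
delta = 1.52/2.50 = 152/250 = 76/125.

76/125


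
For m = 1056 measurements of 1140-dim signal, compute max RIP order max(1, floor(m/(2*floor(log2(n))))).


floor(log2(1140)) = 10.
2*10 = 20.
m/(2*floor(log2(n))) = 1056/20 ≈ 52.8.
floor = 52.
k = max(1, 52) = 52.

52


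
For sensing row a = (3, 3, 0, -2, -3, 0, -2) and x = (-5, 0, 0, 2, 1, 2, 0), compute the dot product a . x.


Non-zero terms: ['3*-5', '-2*2', '-3*1', '0*2']
Products: [-15, -4, -3, 0]
y = sum = -22.

-22


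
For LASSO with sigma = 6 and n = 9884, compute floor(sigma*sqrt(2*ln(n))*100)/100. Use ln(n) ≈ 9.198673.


ln(9884) ≈ 9.198673.
2*ln(n) ≈ 18.397346.
sqrt(2*ln(n)) ≈ sqrt(18.397346) ≈ 4.289213.
lambda ≈ 6*4.289213 = 25.735278.
floor(lambda*100)/100 = 25.73.

25.73


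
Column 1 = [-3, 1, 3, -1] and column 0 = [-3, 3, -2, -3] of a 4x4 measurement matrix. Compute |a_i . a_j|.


Inner product: -3*-3 + 1*3 + 3*-2 + -1*-3
Products: [9, 3, -6, 3]
Sum = 9.
|dot| = 9.

9


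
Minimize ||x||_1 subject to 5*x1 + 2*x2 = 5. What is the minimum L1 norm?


Axis intercepts:
  x1 = 1, x2 = 0: L1 = 1
  x1 = 0, x2 = 5/2: L1 = 5/2
x* = (1, 0)
||x*||_1 = 1.

1


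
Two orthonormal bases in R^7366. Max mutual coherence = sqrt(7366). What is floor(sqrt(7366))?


85^2 = 7225 <= 7366 < 7396 = 86^2, so 85 <= sqrt(7366) < 86.
floor(sqrt(7366)) = 85.

85


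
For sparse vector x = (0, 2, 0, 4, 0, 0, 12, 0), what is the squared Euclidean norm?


Non-zero entries: [(1, 2), (3, 4), (6, 12)]
Squares: [4, 16, 144]
||x||_2^2 = sum = 164.

164


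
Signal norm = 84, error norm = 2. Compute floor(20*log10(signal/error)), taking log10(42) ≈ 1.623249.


||x||/||e|| = 84/2 = 42.
log10(42) ≈ 1.623249.
20*log10(||x||/||e||) ≈ 20*1.623249 = 32.46498.
floor(32.46498) = 32.

32


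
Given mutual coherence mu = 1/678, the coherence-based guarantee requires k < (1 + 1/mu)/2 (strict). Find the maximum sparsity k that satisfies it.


1/mu = 678.
1 + 1/mu = 679.
(1 + 1/mu)/2 = 339.5 is not an integer, so k_max = floor(339.5) = 339.

339


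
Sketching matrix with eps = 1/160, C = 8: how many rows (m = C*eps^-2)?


1/eps = 160.
(1/eps)^2 = 25600.
m = 8*25600 = 204800.

204800


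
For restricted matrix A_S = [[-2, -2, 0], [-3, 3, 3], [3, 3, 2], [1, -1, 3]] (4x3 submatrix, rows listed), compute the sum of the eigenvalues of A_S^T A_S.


Sum of eigenvalues of A_S^T A_S = trace(A_S^T A_S) = sum of squared column norms of A_S.
A_S^T A_S diagonal: [23, 23, 22].
trace = 23 + 23 + 22 = 68.

68


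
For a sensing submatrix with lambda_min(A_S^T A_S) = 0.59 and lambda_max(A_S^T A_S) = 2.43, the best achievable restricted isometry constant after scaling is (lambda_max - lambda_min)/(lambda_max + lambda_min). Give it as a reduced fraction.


lambda_max - lambda_min = 2.43 - 0.59 = 1.84.
lambda_max + lambda_min = 2.43 + 0.59 = 3.02.
delta = 1.84/3.02 = 184/302 = 92/151.

92/151


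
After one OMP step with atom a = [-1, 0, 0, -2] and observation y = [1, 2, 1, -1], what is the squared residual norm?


a^T a = 5.
a^T y = 1.
coeff = 1/5 = 1/5.
||r||^2 = 34/5.

34/5


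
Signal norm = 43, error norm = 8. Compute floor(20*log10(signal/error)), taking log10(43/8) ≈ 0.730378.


||x||/||e|| = 43/8.
log10(43/8) ≈ 0.730378.
20*log10(||x||/||e||) ≈ 20*0.730378 = 14.60756.
floor(14.60756) = 14.

14


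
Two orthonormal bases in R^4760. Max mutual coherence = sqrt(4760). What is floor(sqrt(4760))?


68^2 = 4624 <= 4760 < 4761 = 69^2, so 68 <= sqrt(4760) < 69.
floor(sqrt(4760)) = 68.

68


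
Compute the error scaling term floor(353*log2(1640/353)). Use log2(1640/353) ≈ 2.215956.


log2(n/k) = log2(1640/353) ≈ 2.215956.
k*log2(n/k) ≈ 353*2.215956 = 782.232468.
floor(782.232468) = 782.

782


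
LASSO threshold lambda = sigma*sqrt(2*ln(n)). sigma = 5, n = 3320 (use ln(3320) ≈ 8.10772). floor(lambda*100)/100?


ln(3320) ≈ 8.10772.
2*ln(n) ≈ 16.21544.
sqrt(2*ln(n)) ≈ sqrt(16.21544) ≈ 4.02684.
lambda ≈ 5*4.02684 = 20.1342.
floor(lambda*100)/100 = 20.13.

20.13


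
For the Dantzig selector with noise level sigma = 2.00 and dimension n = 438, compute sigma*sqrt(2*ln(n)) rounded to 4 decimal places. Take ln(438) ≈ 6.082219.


ln(438) ≈ 6.082219.
2*ln(n) ≈ 12.164438.
sqrt(2*ln(n)) ≈ sqrt(12.164438) ≈ 3.487755.
threshold ≈ 2.00*3.487755 = 6.97551 ≈ 6.9755.

6.9755


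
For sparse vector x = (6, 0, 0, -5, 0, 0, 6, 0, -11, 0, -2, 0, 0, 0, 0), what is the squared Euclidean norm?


Non-zero entries: [(0, 6), (3, -5), (6, 6), (8, -11), (10, -2)]
Squares: [36, 25, 36, 121, 4]
||x||_2^2 = sum = 222.

222


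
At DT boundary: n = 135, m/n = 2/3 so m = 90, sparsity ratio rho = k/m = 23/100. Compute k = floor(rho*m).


m = 2/3*135 = 90.
rho = 23/100.
rho*m = 23/100*90 = 20.7.
k = floor(20.7) = 20.

20


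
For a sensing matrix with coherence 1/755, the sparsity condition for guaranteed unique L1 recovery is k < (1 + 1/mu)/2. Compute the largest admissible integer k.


1/mu = 755.
1 + 1/mu = 756.
(1 + 1/mu)/2 = 378 is an integer and the inequality is strict, so k_max = 378 - 1 = 377.

377


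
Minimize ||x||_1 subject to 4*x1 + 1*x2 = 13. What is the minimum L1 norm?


Axis intercepts:
  x1 = 13/4, x2 = 0: L1 = 13/4
  x1 = 0, x2 = 13: L1 = 13
x* = (13/4, 0)
||x*||_1 = 13/4.

13/4


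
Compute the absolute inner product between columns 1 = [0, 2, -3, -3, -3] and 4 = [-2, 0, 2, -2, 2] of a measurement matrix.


Inner product: 0*-2 + 2*0 + -3*2 + -3*-2 + -3*2
Products: [0, 0, -6, 6, -6]
Sum = -6.
|dot| = 6.

6


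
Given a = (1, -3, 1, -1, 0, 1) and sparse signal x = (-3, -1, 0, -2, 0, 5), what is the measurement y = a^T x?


Non-zero terms: ['1*-3', '-3*-1', '-1*-2', '1*5']
Products: [-3, 3, 2, 5]
y = sum = 7.

7


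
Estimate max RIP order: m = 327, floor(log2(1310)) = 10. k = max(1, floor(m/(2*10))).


floor(log2(1310)) = 10.
2*10 = 20.
m/(2*floor(log2(n))) = 327/20 ≈ 16.35.
floor = 16.
k = max(1, 16) = 16.

16


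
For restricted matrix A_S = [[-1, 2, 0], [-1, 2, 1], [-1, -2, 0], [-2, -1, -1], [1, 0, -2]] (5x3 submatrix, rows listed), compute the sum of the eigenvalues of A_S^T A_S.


Sum of eigenvalues of A_S^T A_S = trace(A_S^T A_S) = sum of squared column norms of A_S.
A_S^T A_S diagonal: [8, 13, 6].
trace = 8 + 13 + 6 = 27.

27


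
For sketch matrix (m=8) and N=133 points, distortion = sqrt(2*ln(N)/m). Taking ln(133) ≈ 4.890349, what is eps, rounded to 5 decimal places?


ln(133) ≈ 4.890349.
2*ln(N)/m ≈ 2*4.890349/8 ≈ 1.22258725.
eps = sqrt(1.22258725) ≈ 1.1057067 ≈ 1.10571.

1.10571


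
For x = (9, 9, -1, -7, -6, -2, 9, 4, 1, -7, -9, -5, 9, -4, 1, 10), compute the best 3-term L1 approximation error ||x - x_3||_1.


Sorted |x_i| descending: [10, 9, 9, 9, 9, 9, 7, 7, 6, 5, 4, 4, 2, 1, 1, 1]
Keep top 3: [10, 9, 9]
Tail entries: [9, 9, 9, 7, 7, 6, 5, 4, 4, 2, 1, 1, 1]
L1 error = sum of tail = 65.

65


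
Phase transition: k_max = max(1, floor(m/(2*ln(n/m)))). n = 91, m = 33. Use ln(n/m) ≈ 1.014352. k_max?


n/m = 91/33.
ln(n/m) ≈ 1.014352.
2*ln(n/m) ≈ 2.028704.
m/(2*ln(n/m)) ≈ 33/2.028704 ≈ 16.2665.
floor = 16.
k_max = max(1, 16) = 16.

16


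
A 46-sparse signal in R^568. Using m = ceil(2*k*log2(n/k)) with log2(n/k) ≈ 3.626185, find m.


log2(n/k) = log2(568/46) ≈ 3.626185.
2*k*log2(n/k) ≈ 2*46*3.626185 = 333.60902.
m = ceil(333.60902) = 334.

334


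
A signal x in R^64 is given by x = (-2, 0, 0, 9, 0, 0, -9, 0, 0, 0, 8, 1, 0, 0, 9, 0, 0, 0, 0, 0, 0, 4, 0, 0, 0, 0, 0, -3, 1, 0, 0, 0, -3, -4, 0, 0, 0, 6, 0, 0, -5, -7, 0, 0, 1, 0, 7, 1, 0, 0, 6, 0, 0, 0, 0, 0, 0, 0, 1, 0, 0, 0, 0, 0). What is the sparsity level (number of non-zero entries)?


Non-zero positions: [0, 3, 6, 10, 11, 14, 21, 27, 28, 32, 33, 37, 40, 41, 44, 46, 47, 50, 58].
Sparsity = 19.

19


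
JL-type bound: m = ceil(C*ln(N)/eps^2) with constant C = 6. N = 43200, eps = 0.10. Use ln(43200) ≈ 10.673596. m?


ln(43200) ≈ 10.673596.
eps^2 = 0.10^2 = 0.01.
C*ln(N)/eps^2 ≈ 6*10.673596/0.01 ≈ 6404.1576.
m = ceil(6404.1576) = 6405.

6405


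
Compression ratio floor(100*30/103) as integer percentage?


100*m/n = 100*30/103 ≈ 29.1262.
floor = 29.

29


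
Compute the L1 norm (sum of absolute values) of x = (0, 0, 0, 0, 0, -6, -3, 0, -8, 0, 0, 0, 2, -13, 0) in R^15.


Non-zero entries: [(5, -6), (6, -3), (8, -8), (12, 2), (13, -13)]
Absolute values: [6, 3, 8, 2, 13]
||x||_1 = sum = 32.

32


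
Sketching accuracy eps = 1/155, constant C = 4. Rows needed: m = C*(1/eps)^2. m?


1/eps = 155.
(1/eps)^2 = 24025.
m = 4*24025 = 96100.

96100


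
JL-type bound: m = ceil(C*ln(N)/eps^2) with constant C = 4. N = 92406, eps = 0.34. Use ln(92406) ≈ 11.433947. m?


ln(92406) ≈ 11.433947.
eps^2 = 0.34^2 = 0.1156.
C*ln(N)/eps^2 ≈ 4*11.433947/0.1156 ≈ 395.6383.
m = ceil(395.6383) = 396.

396


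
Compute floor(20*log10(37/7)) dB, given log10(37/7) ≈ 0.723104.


||x||/||e|| = 37/7.
log10(37/7) ≈ 0.723104.
20*log10(||x||/||e||) ≈ 20*0.723104 = 14.46208.
floor(14.46208) = 14.

14


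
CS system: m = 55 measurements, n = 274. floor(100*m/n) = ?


100*m/n = 100*55/274 ≈ 20.073.
floor = 20.

20


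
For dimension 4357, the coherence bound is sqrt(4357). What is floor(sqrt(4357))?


66^2 = 4356 <= 4357 < 4489 = 67^2, so 66 <= sqrt(4357) < 67.
floor(sqrt(4357)) = 66.

66


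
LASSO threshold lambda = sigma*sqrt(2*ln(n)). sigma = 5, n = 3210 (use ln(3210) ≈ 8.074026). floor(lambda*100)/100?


ln(3210) ≈ 8.074026.
2*ln(n) ≈ 16.148052.
sqrt(2*ln(n)) ≈ sqrt(16.148052) ≈ 4.018464.
lambda ≈ 5*4.018464 = 20.09232.
floor(lambda*100)/100 = 20.09.

20.09


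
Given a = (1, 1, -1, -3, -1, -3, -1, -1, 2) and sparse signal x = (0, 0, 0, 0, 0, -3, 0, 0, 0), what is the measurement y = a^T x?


Non-zero terms: ['-3*-3']
Products: [9]
y = sum = 9.

9


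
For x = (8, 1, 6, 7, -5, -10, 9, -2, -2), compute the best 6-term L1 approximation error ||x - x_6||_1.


Sorted |x_i| descending: [10, 9, 8, 7, 6, 5, 2, 2, 1]
Keep top 6: [10, 9, 8, 7, 6, 5]
Tail entries: [2, 2, 1]
L1 error = sum of tail = 5.

5


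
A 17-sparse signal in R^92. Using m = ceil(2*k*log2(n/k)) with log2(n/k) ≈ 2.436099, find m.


log2(n/k) = log2(92/17) ≈ 2.436099.
2*k*log2(n/k) ≈ 2*17*2.436099 = 82.827366.
m = ceil(82.827366) = 83.

83


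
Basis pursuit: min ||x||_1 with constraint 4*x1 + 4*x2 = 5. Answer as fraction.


Axis intercepts:
  x1 = 5/4, x2 = 0: L1 = 5/4
  x1 = 0, x2 = 5/4: L1 = 5/4
x* = (5/4, 0)
||x*||_1 = 5/4.

5/4


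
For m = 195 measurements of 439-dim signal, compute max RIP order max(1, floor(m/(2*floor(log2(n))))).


floor(log2(439)) = 8.
2*8 = 16.
m/(2*floor(log2(n))) = 195/16 ≈ 12.1875.
floor = 12.
k = max(1, 12) = 12.

12


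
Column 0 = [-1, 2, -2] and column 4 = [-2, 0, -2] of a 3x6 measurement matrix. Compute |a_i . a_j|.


Inner product: -1*-2 + 2*0 + -2*-2
Products: [2, 0, 4]
Sum = 6.
|dot| = 6.

6


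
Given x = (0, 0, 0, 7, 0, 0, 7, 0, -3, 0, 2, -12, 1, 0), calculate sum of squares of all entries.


Non-zero entries: [(3, 7), (6, 7), (8, -3), (10, 2), (11, -12), (12, 1)]
Squares: [49, 49, 9, 4, 144, 1]
||x||_2^2 = sum = 256.

256


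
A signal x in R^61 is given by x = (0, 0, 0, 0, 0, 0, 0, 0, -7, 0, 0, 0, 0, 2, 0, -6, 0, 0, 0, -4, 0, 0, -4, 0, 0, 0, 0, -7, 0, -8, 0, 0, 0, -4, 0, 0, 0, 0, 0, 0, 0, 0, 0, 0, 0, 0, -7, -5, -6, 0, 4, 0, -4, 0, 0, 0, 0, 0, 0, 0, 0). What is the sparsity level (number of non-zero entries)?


Non-zero positions: [8, 13, 15, 19, 22, 27, 29, 33, 46, 47, 48, 50, 52].
Sparsity = 13.

13


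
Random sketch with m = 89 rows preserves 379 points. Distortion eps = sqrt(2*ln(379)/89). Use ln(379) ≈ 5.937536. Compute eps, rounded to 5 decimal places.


ln(379) ≈ 5.937536.
2*ln(N)/m ≈ 2*5.937536/89 ≈ 0.13342778.
eps = sqrt(0.13342778) ≈ 0.3652777 ≈ 0.36528.

0.36528


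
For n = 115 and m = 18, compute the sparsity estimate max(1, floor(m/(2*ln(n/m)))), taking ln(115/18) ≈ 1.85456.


n/m = 115/18.
ln(n/m) ≈ 1.85456.
2*ln(n/m) ≈ 3.70912.
m/(2*ln(n/m)) ≈ 18/3.70912 ≈ 4.8529.
floor = 4.
k_max = max(1, 4) = 4.

4


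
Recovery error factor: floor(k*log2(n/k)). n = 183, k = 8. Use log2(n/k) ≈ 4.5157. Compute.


log2(n/k) = log2(183/8) ≈ 4.5157.
k*log2(n/k) ≈ 8*4.5157 = 36.1256.
floor(36.1256) = 36.

36


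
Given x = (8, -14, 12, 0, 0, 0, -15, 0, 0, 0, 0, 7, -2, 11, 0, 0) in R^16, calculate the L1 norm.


Non-zero entries: [(0, 8), (1, -14), (2, 12), (6, -15), (11, 7), (12, -2), (13, 11)]
Absolute values: [8, 14, 12, 15, 7, 2, 11]
||x||_1 = sum = 69.

69


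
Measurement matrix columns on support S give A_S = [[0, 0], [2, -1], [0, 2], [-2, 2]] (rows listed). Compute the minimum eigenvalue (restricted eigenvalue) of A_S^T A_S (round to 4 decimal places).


A_S^T A_S = [[8, -6], [-6, 9]].
trace = 17.
det = 36.
disc = trace^2 - 4*det = 289 - 4*36 = 145.
sqrt(145) ≈ 12.041595.
lam_min = (17 - sqrt(145))/2 ≈ (17 - 12.041595)/2 = 2.4792025 ≈ 2.4792.

2.4792


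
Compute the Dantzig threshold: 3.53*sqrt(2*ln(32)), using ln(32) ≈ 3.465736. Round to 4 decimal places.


ln(32) ≈ 3.465736.
2*ln(n) ≈ 6.931472.
sqrt(2*ln(n)) ≈ sqrt(6.931472) ≈ 2.632769.
threshold ≈ 3.53*2.632769 = 9.29367457 ≈ 9.2937.

9.2937


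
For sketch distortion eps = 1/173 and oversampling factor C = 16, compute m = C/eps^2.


1/eps = 173.
(1/eps)^2 = 29929.
m = 16*29929 = 478864.

478864


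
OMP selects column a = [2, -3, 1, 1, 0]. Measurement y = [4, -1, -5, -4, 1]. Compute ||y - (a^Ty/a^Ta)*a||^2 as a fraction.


a^T a = 15.
a^T y = 2.
coeff = 2/15 = 2/15.
||r||^2 = 881/15.

881/15


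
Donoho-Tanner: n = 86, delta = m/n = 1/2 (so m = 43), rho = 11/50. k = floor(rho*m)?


m = 1/2*86 = 43.
rho = 11/50.
rho*m = 11/50*43 = 9.46.
k = floor(9.46) = 9.

9


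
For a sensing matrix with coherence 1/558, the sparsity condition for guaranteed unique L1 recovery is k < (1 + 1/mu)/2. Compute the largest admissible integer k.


1/mu = 558.
1 + 1/mu = 559.
(1 + 1/mu)/2 = 279.5 is not an integer, so k_max = floor(279.5) = 279.

279


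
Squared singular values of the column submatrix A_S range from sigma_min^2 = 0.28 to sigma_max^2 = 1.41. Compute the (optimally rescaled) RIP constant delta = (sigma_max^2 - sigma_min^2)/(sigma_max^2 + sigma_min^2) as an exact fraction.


lambda_max - lambda_min = 1.41 - 0.28 = 1.13.
lambda_max + lambda_min = 1.41 + 0.28 = 1.69.
delta = 1.13/1.69 = 113/169.

113/169


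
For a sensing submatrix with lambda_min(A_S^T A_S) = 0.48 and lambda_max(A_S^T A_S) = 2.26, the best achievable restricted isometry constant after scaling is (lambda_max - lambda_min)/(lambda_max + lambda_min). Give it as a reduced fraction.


lambda_max - lambda_min = 2.26 - 0.48 = 1.78.
lambda_max + lambda_min = 2.26 + 0.48 = 2.74.
delta = 1.78/2.74 = 178/274 = 89/137.

89/137


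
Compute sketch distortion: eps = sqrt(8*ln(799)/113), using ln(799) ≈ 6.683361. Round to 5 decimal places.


ln(799) ≈ 6.683361.
8*ln(N)/m ≈ 8*6.683361/113 ≈ 0.4731583.
eps = sqrt(0.4731583) ≈ 0.687865 ≈ 0.68787.

0.68787


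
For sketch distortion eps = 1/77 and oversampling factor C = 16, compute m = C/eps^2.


1/eps = 77.
(1/eps)^2 = 5929.
m = 16*5929 = 94864.

94864
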